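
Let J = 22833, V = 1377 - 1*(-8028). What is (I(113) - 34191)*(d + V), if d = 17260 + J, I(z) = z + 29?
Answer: -1685357402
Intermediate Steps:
V = 9405 (V = 1377 + 8028 = 9405)
I(z) = 29 + z
d = 40093 (d = 17260 + 22833 = 40093)
(I(113) - 34191)*(d + V) = ((29 + 113) - 34191)*(40093 + 9405) = (142 - 34191)*49498 = -34049*49498 = -1685357402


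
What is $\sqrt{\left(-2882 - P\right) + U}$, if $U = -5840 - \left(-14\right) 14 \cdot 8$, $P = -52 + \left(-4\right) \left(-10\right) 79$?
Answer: $i \sqrt{10262} \approx 101.3 i$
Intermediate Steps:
$P = 3108$ ($P = -52 + 40 \cdot 79 = -52 + 3160 = 3108$)
$U = -4272$ ($U = -5840 - \left(-196\right) 8 = -5840 - -1568 = -5840 + 1568 = -4272$)
$\sqrt{\left(-2882 - P\right) + U} = \sqrt{\left(-2882 - 3108\right) - 4272} = \sqrt{-5990 - 4272} = \sqrt{-10262} = i \sqrt{10262}$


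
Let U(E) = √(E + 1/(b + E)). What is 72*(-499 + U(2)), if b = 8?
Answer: -35928 + 36*√210/5 ≈ -35824.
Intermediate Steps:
U(E) = √(E + 1/(8 + E))
72*(-499 + U(2)) = 72*(-499 + √((1 + 2*(8 + 2))/(8 + 2))) = 72*(-499 + √((1 + 2*10)/10)) = 72*(-499 + √((1 + 20)/10)) = 72*(-499 + √((⅒)*21)) = 72*(-499 + √(21/10)) = 72*(-499 + √210/10) = -35928 + 36*√210/5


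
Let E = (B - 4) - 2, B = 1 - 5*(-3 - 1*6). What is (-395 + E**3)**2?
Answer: 4045596025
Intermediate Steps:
B = 46 (B = 1 - 5*(-3 - 6) = 1 - 5*(-9) = 1 + 45 = 46)
E = 40 (E = (46 - 4) - 2 = 42 - 2 = 40)
(-395 + E**3)**2 = (-395 + 40**3)**2 = (-395 + 64000)**2 = 63605**2 = 4045596025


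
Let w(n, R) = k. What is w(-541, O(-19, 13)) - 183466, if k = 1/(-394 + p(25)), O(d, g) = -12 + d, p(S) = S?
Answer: -67698955/369 ≈ -1.8347e+5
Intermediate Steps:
k = -1/369 (k = 1/(-394 + 25) = 1/(-369) = -1/369 ≈ -0.0027100)
w(n, R) = -1/369
w(-541, O(-19, 13)) - 183466 = -1/369 - 183466 = -67698955/369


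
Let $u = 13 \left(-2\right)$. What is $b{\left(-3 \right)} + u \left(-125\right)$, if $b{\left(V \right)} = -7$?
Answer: $3243$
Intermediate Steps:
$u = -26$
$b{\left(-3 \right)} + u \left(-125\right) = -7 - -3250 = -7 + 3250 = 3243$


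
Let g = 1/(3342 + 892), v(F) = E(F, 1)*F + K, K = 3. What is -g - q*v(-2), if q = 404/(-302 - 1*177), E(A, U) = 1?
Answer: 1710057/2028086 ≈ 0.84319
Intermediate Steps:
v(F) = 3 + F (v(F) = 1*F + 3 = F + 3 = 3 + F)
q = -404/479 (q = 404/(-302 - 177) = 404/(-479) = 404*(-1/479) = -404/479 ≈ -0.84342)
g = 1/4234 ≈ 0.00023618
-g - q*v(-2) = -1*1/4234 - (-404)*(3 - 2)/479 = -1/4234 - (-404)/479 = -1/4234 - 1*(-404/479) = -1/4234 + 404/479 = 1710057/2028086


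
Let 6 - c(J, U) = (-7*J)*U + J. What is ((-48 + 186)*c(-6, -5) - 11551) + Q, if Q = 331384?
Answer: 350469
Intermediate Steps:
c(J, U) = 6 - J + 7*J*U (c(J, U) = 6 - ((-7*J)*U + J) = 6 - (-7*J*U + J) = 6 - (J - 7*J*U) = 6 + (-J + 7*J*U) = 6 - J + 7*J*U)
((-48 + 186)*c(-6, -5) - 11551) + Q = ((-48 + 186)*(6 - 1*(-6) + 7*(-6)*(-5)) - 11551) + 331384 = (138*(6 + 6 + 210) - 11551) + 331384 = (138*222 - 11551) + 331384 = (30636 - 11551) + 331384 = 19085 + 331384 = 350469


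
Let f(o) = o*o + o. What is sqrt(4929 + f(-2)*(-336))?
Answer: 3*sqrt(473) ≈ 65.246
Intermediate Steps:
f(o) = o + o**2 (f(o) = o**2 + o = o + o**2)
sqrt(4929 + f(-2)*(-336)) = sqrt(4929 - 2*(1 - 2)*(-336)) = sqrt(4929 - 2*(-1)*(-336)) = sqrt(4929 + 2*(-336)) = sqrt(4929 - 672) = sqrt(4257) = 3*sqrt(473)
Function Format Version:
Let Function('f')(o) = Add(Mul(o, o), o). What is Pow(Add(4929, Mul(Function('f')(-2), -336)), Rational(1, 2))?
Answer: Mul(3, Pow(473, Rational(1, 2))) ≈ 65.246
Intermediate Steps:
Function('f')(o) = Add(o, Pow(o, 2)) (Function('f')(o) = Add(Pow(o, 2), o) = Add(o, Pow(o, 2)))
Pow(Add(4929, Mul(Function('f')(-2), -336)), Rational(1, 2)) = Pow(Add(4929, Mul(Mul(-2, Add(1, -2)), -336)), Rational(1, 2)) = Pow(Add(4929, Mul(Mul(-2, -1), -336)), Rational(1, 2)) = Pow(Add(4929, Mul(2, -336)), Rational(1, 2)) = Pow(Add(4929, -672), Rational(1, 2)) = Pow(4257, Rational(1, 2)) = Mul(3, Pow(473, Rational(1, 2)))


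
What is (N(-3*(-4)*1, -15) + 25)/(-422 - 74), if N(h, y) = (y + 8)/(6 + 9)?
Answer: -23/465 ≈ -0.049462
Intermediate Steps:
N(h, y) = 8/15 + y/15 (N(h, y) = (8 + y)/15 = (8 + y)*(1/15) = 8/15 + y/15)
(N(-3*(-4)*1, -15) + 25)/(-422 - 74) = ((8/15 + (1/15)*(-15)) + 25)/(-422 - 74) = ((8/15 - 1) + 25)/(-496) = (-7/15 + 25)*(-1/496) = (368/15)*(-1/496) = -23/465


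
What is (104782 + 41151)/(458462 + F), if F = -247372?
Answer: 145933/211090 ≈ 0.69133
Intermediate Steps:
(104782 + 41151)/(458462 + F) = (104782 + 41151)/(458462 - 247372) = 145933/211090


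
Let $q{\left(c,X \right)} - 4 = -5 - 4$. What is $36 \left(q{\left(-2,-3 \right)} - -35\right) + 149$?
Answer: $1229$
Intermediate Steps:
$q{\left(c,X \right)} = -5$ ($q{\left(c,X \right)} = 4 - 9 = -5$)
$36 \left(q{\left(-2,-3 \right)} - -35\right) + 149 = 36 \left(-5 - -35\right) + 149 = 36 \left(-5 + 35\right) + 149 = 36 \cdot 30 + 149 = 1080 + 149 = 1229$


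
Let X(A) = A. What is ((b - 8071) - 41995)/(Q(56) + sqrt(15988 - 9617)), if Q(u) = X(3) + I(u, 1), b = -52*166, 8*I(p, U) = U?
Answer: 11739600/407119 - 3756672*sqrt(6371)/407119 ≈ -707.69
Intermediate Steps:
I(p, U) = U/8
b = -8632
Q(u) = 25/8 (Q(u) = 3 + (1/8)*1 = 3 + 1/8 = 25/8)
((b - 8071) - 41995)/(Q(56) + sqrt(15988 - 9617)) = ((-8632 - 8071) - 41995)/(25/8 + sqrt(15988 - 9617)) = (-16703 - 41995)/(25/8 + sqrt(6371)) = -58698/(25/8 + sqrt(6371))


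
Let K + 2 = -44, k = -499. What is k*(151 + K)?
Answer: -52395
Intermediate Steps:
K = -46 (K = -2 - 44 = -46)
k*(151 + K) = -499*(151 - 46) = -499*105 = -52395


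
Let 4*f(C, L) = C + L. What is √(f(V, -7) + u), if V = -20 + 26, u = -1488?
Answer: I*√5953/2 ≈ 38.578*I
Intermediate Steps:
V = 6
f(C, L) = C/4 + L/4 (f(C, L) = (C + L)/4 = C/4 + L/4)
√(f(V, -7) + u) = √(((¼)*6 + (¼)*(-7)) - 1488) = √((3/2 - 7/4) - 1488) = √(-¼ - 1488) = √(-5953/4) = I*√5953/2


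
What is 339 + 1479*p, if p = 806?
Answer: 1192413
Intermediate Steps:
339 + 1479*p = 339 + 1479*806 = 339 + 1192074 = 1192413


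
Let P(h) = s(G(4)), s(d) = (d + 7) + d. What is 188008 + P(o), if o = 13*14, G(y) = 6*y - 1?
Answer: 188061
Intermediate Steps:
G(y) = -1 + 6*y
o = 182
s(d) = 7 + 2*d (s(d) = (7 + d) + d = 7 + 2*d)
P(h) = 53 (P(h) = 7 + 2*(-1 + 6*4) = 7 + 2*(-1 + 24) = 7 + 2*23 = 7 + 46 = 53)
188008 + P(o) = 188008 + 53 = 188061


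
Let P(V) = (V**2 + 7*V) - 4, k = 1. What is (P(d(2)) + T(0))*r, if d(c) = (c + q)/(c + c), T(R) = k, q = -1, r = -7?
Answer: 133/16 ≈ 8.3125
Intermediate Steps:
T(R) = 1
d(c) = (-1 + c)/(2*c) (d(c) = (c - 1)/(c + c) = (-1 + c)/((2*c)) = (-1 + c)*(1/(2*c)) = (-1 + c)/(2*c))
P(V) = -4 + V**2 + 7*V
(P(d(2)) + T(0))*r = ((-4 + ((1/2)*(-1 + 2)/2)**2 + 7*((1/2)*(-1 + 2)/2)) + 1)*(-7) = ((-4 + ((1/2)*(1/2)*1)**2 + 7*((1/2)*(1/2)*1)) + 1)*(-7) = ((-4 + (1/4)**2 + 7*(1/4)) + 1)*(-7) = ((-4 + 1/16 + 7/4) + 1)*(-7) = (-35/16 + 1)*(-7) = -19/16*(-7) = 133/16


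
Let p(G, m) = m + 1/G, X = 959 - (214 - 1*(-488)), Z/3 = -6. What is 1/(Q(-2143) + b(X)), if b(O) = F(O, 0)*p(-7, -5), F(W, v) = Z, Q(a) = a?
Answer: -7/14353 ≈ -0.00048770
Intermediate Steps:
Z = -18 (Z = 3*(-6) = -18)
F(W, v) = -18
X = 257 (X = 959 - (214 + 488) = 959 - 1*702 = 959 - 702 = 257)
b(O) = 648/7 (b(O) = -18*(-5 + 1/(-7)) = -18*(-5 - ⅐) = -18*(-36/7) = 648/7)
1/(Q(-2143) + b(X)) = 1/(-2143 + 648/7) = 1/(-14353/7) = -7/14353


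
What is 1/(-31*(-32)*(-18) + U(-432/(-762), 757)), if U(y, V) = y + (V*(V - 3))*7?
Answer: 127/505154002 ≈ 2.5141e-7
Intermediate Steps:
U(y, V) = y + 7*V*(-3 + V) (U(y, V) = y + (V*(-3 + V))*7 = y + 7*V*(-3 + V))
1/(-31*(-32)*(-18) + U(-432/(-762), 757)) = 1/(-31*(-32)*(-18) + (-432/(-762) - 21*757 + 7*757²)) = 1/(992*(-18) + (-432*(-1/762) - 15897 + 7*573049)) = 1/(-17856 + (72/127 - 15897 + 4011343)) = 1/(-17856 + 507421714/127) = 1/(505154002/127) = 127/505154002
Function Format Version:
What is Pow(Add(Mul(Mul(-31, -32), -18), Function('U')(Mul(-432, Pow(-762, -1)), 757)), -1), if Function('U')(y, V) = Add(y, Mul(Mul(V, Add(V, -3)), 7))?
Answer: Rational(127, 505154002) ≈ 2.5141e-7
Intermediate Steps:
Function('U')(y, V) = Add(y, Mul(7, V, Add(-3, V))) (Function('U')(y, V) = Add(y, Mul(Mul(V, Add(-3, V)), 7)) = Add(y, Mul(7, V, Add(-3, V))))
Pow(Add(Mul(Mul(-31, -32), -18), Function('U')(Mul(-432, Pow(-762, -1)), 757)), -1) = Pow(Add(Mul(Mul(-31, -32), -18), Add(Mul(-432, Pow(-762, -1)), Mul(-21, 757), Mul(7, Pow(757, 2)))), -1) = Pow(Add(Mul(992, -18), Add(Mul(-432, Rational(-1, 762)), -15897, Mul(7, 573049))), -1) = Pow(Add(-17856, Add(Rational(72, 127), -15897, 4011343)), -1) = Pow(Add(-17856, Rational(507421714, 127)), -1) = Pow(Rational(505154002, 127), -1) = Rational(127, 505154002)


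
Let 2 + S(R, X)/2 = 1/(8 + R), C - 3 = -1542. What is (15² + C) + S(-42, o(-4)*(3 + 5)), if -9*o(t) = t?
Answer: -22407/17 ≈ -1318.1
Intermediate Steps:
o(t) = -t/9
C = -1539 (C = 3 - 1542 = -1539)
S(R, X) = -4 + 2/(8 + R)
(15² + C) + S(-42, o(-4)*(3 + 5)) = (15² - 1539) + 2*(-15 - 2*(-42))/(8 - 42) = (225 - 1539) + 2*(-15 + 84)/(-34) = -1314 + 2*(-1/34)*69 = -1314 - 69/17 = -22407/17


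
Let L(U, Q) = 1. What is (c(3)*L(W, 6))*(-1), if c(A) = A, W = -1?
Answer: -3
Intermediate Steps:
(c(3)*L(W, 6))*(-1) = (3*1)*(-1) = 3*(-1) = -3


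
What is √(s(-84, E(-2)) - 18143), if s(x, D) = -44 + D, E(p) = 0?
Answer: I*√18187 ≈ 134.86*I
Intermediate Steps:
√(s(-84, E(-2)) - 18143) = √((-44 + 0) - 18143) = √(-44 - 18143) = √(-18187) = I*√18187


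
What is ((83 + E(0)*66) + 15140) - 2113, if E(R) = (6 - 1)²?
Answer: 14760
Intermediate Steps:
E(R) = 25 (E(R) = 5² = 25)
((83 + E(0)*66) + 15140) - 2113 = ((83 + 25*66) + 15140) - 2113 = ((83 + 1650) + 15140) - 2113 = (1733 + 15140) - 2113 = 16873 - 2113 = 14760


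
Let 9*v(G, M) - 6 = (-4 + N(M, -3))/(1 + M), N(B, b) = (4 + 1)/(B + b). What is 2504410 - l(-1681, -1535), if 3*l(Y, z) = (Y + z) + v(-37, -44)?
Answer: 136716623975/54567 ≈ 2.5055e+6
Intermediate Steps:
N(B, b) = 5/(B + b)
v(G, M) = 2/3 + (-4 + 5/(-3 + M))/(9*(1 + M)) (v(G, M) = 2/3 + ((-4 + 5/(M - 3))/(1 + M))/9 = 2/3 + ((-4 + 5/(-3 + M))/(1 + M))/9 = 2/3 + (-4 + 5/(-3 + M))/(9*(1 + M)))
l(Y, z) = 12319/54567 + Y/3 + z/3 (l(Y, z) = ((Y + z) + (5 + 2*(1 + 3*(-44))*(-3 - 44))/(9*(1 - 44)*(-3 - 44)))/3 = ((Y + z) + (1/9)*(5 + 2*(1 - 132)*(-47))/(-43*(-47)))/3 = ((Y + z) + (1/9)*(-1/43)*(-1/47)*(5 + 2*(-131)*(-47)))/3 = ((Y + z) + (1/9)*(-1/43)*(-1/47)*(5 + 12314))/3 = ((Y + z) + (1/9)*(-1/43)*(-1/47)*12319)/3 = ((Y + z) + 12319/18189)/3 = (12319/18189 + Y + z)/3 = 12319/54567 + Y/3 + z/3)
2504410 - l(-1681, -1535) = 2504410 - (12319/54567 + (1/3)*(-1681) + (1/3)*(-1535)) = 2504410 - (12319/54567 - 1681/3 - 1535/3) = 2504410 - 1*(-58483505/54567) = 2504410 + 58483505/54567 = 136716623975/54567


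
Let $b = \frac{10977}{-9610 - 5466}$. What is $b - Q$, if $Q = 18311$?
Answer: $- \frac{276067613}{15076} \approx -18312.0$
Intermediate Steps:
$b = - \frac{10977}{15076}$ ($b = \frac{10977}{-15076} = 10977 \left(- \frac{1}{15076}\right) = - \frac{10977}{15076} \approx -0.72811$)
$b - Q = - \frac{10977}{15076} - 18311 = - \frac{276067613}{15076}$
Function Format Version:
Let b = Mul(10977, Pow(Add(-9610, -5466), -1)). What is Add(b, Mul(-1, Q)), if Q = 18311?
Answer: Rational(-276067613, 15076) ≈ -18312.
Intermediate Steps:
b = Rational(-10977, 15076) (b = Mul(10977, Pow(-15076, -1)) = Mul(10977, Rational(-1, 15076)) = Rational(-10977, 15076) ≈ -0.72811)
Add(b, Mul(-1, Q)) = Add(Rational(-10977, 15076), Mul(-1, 18311)) = Add(Rational(-10977, 15076), -18311) = Rational(-276067613, 15076)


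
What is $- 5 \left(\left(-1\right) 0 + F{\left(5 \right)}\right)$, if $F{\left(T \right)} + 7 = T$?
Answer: $10$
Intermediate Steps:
$F{\left(T \right)} = -7 + T$
$- 5 \left(\left(-1\right) 0 + F{\left(5 \right)}\right) = - 5 \left(\left(-1\right) 0 + \left(-7 + 5\right)\right) = - 5 \left(0 - 2\right) = \left(-5\right) \left(-2\right) = 10$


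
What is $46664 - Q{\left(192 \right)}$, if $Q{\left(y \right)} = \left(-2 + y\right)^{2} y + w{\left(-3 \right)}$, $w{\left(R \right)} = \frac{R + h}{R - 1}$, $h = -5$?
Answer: $-6884538$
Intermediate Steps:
$w{\left(R \right)} = \frac{-5 + R}{-1 + R}$ ($w{\left(R \right)} = \frac{R - 5}{R - 1} = \frac{-5 + R}{-1 + R}$)
$Q{\left(y \right)} = 2 + y \left(-2 + y\right)^{2}$ ($Q{\left(y \right)} = \left(-2 + y\right)^{2} y + \frac{-5 - 3}{-1 - 3} = y \left(-2 + y\right)^{2} + \frac{1}{-4} \left(-8\right) = y \left(-2 + y\right)^{2} - -2 = y \left(-2 + y\right)^{2} + 2 = 2 + y \left(-2 + y\right)^{2}$)
$46664 - Q{\left(192 \right)} = 46664 - \left(2 + 192 \left(-2 + 192\right)^{2}\right) = 46664 - \left(2 + 192 \cdot 190^{2}\right) = 46664 - \left(2 + 192 \cdot 36100\right) = 46664 - \left(2 + 6931200\right) = 46664 - 6931202 = -6884538$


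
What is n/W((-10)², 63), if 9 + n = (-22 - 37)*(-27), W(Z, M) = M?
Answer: 176/7 ≈ 25.143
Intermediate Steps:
n = 1584 (n = -9 + (-22 - 37)*(-27) = -9 - 59*(-27) = -9 + 1593 = 1584)
n/W((-10)², 63) = 1584/63 = 1584*(1/63) = 176/7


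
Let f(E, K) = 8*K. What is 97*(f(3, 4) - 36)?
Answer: -388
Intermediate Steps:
97*(f(3, 4) - 36) = 97*(8*4 - 36) = 97*(32 - 36) = 97*(-4) = -388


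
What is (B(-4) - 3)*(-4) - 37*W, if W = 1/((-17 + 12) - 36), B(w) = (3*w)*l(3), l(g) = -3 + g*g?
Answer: 12337/41 ≈ 300.90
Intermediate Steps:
l(g) = -3 + g²
B(w) = 18*w (B(w) = (3*w)*(-3 + 3²) = (3*w)*(-3 + 9) = (3*w)*6 = 18*w)
W = -1/41 (W = 1/(-5 - 36) = 1/(-41) = -1/41 ≈ -0.024390)
(B(-4) - 3)*(-4) - 37*W = (18*(-4) - 3)*(-4) - 37*(-1/41) = (-72 - 3)*(-4) + 37/41 = -75*(-4) + 37/41 = 300 + 37/41 = 12337/41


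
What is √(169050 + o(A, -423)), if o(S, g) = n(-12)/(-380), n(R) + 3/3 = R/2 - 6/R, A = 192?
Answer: √24410822470/380 ≈ 411.16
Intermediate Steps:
n(R) = -1 + R/2 - 6/R (n(R) = -1 + (R/2 - 6/R) = -1 + R/2 - 6/R)
o(S, g) = 13/760 (o(S, g) = (-1 + (½)*(-12) - 6/(-12))/(-380) = (-1 - 6 - 6*(-1/12))*(-1/380) = (-1 - 6 + ½)*(-1/380) = -13/2*(-1/380) = 13/760)
√(169050 + o(A, -423)) = √(169050 + 13/760) = √(128478013/760) = √24410822470/380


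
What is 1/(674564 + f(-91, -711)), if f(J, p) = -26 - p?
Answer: 1/675249 ≈ 1.4809e-6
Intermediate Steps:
1/(674564 + f(-91, -711)) = 1/(674564 + (-26 - 1*(-711))) = 1/(674564 + (-26 + 711)) = 1/(674564 + 685) = 1/675249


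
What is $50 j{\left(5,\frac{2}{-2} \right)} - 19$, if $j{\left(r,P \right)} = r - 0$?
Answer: $231$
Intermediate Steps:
$j{\left(r,P \right)} = r$ ($j{\left(r,P \right)} = r + 0 = r$)
$50 j{\left(5,\frac{2}{-2} \right)} - 19 = 50 \cdot 5 - 19 = 250 - 19 = 231$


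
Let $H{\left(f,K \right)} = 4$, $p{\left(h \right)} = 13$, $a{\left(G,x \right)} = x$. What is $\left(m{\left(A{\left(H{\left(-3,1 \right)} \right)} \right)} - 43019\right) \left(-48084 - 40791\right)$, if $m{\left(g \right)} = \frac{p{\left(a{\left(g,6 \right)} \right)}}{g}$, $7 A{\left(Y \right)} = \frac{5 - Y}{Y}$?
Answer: $3790963125$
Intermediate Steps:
$A{\left(Y \right)} = \frac{5 - Y}{7 Y}$ ($A{\left(Y \right)} = \frac{\left(5 - Y\right) \frac{1}{Y}}{7} = \frac{\frac{1}{Y} \left(5 - Y\right)}{7} = \frac{5 - Y}{7 Y}$)
$m{\left(g \right)} = \frac{13}{g}$
$\left(m{\left(A{\left(H{\left(-3,1 \right)} \right)} \right)} - 43019\right) \left(-48084 - 40791\right) = \left(\frac{13}{\frac{1}{7} \cdot \frac{1}{4} \left(5 - 4\right)} - 43019\right) \left(-48084 - 40791\right) = \left(\frac{13}{\frac{1}{7} \cdot \frac{1}{4} \left(5 - 4\right)} - 43019\right) \left(-88875\right) = \left(\frac{13}{\frac{1}{7} \cdot \frac{1}{4} \cdot 1} - 43019\right) \left(-88875\right) = \left(13 \frac{1}{\frac{1}{28}} - 43019\right) \left(-88875\right) = \left(13 \cdot 28 - 43019\right) \left(-88875\right) = \left(364 - 43019\right) \left(-88875\right) = \left(-42655\right) \left(-88875\right) = 3790963125$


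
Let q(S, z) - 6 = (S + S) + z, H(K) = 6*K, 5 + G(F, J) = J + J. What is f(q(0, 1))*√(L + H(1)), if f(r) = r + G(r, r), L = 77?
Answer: 16*√83 ≈ 145.77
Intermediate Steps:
G(F, J) = -5 + 2*J (G(F, J) = -5 + (J + J) = -5 + 2*J)
q(S, z) = 6 + z + 2*S (q(S, z) = 6 + ((S + S) + z) = 6 + (2*S + z) = 6 + (z + 2*S) = 6 + z + 2*S)
f(r) = -5 + 3*r (f(r) = r + (-5 + 2*r) = -5 + 3*r)
f(q(0, 1))*√(L + H(1)) = (-5 + 3*(6 + 1 + 2*0))*√(77 + 6*1) = (-5 + 3*(6 + 1 + 0))*√(77 + 6) = (-5 + 3*7)*√83 = (-5 + 21)*√83 = 16*√83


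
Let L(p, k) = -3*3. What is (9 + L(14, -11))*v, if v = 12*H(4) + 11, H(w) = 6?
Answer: 0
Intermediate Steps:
L(p, k) = -9
v = 83 (v = 12*6 + 11 = 72 + 11 = 83)
(9 + L(14, -11))*v = (9 - 9)*83 = 0*83 = 0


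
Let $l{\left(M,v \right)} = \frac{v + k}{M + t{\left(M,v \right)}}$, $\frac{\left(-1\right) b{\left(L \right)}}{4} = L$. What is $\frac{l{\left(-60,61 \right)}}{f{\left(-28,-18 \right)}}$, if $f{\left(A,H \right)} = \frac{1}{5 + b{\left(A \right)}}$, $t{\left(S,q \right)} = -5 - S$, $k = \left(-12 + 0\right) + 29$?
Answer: $- \frac{9126}{5} \approx -1825.2$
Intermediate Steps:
$b{\left(L \right)} = - 4 L$
$k = 17$ ($k = -12 + 29 = 17$)
$l{\left(M,v \right)} = - \frac{17}{5} - \frac{v}{5}$ ($l{\left(M,v \right)} = \frac{v + 17}{M - \left(5 + M\right)} = \frac{17 + v}{-5} = \left(17 + v\right) \left(- \frac{1}{5}\right) = - \frac{17}{5} - \frac{v}{5}$)
$f{\left(A,H \right)} = \frac{1}{5 - 4 A}$
$\frac{l{\left(-60,61 \right)}}{f{\left(-28,-18 \right)}} = \frac{- \frac{17}{5} - \frac{61}{5}}{\left(-1\right) \frac{1}{-5 + 4 \left(-28\right)}} = \frac{- \frac{17}{5} - \frac{61}{5}}{\left(-1\right) \frac{1}{-5 - 112}} = - \frac{78}{5 \left(- \frac{1}{-117}\right)} = - \frac{78}{5 \left(\left(-1\right) \left(- \frac{1}{117}\right)\right)} = - \frac{78 \frac{1}{\frac{1}{117}}}{5} = \left(- \frac{78}{5}\right) 117 = - \frac{9126}{5}$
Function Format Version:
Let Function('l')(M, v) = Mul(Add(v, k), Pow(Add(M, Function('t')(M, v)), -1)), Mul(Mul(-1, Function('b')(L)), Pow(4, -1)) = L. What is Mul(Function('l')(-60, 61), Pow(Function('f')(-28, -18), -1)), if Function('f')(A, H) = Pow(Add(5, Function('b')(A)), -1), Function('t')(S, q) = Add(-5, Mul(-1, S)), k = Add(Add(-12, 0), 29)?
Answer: Rational(-9126, 5) ≈ -1825.2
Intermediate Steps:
Function('b')(L) = Mul(-4, L)
k = 17 (k = Add(-12, 29) = 17)
Function('l')(M, v) = Add(Rational(-17, 5), Mul(Rational(-1, 5), v)) (Function('l')(M, v) = Mul(Add(v, 17), Pow(Add(M, Add(-5, Mul(-1, M))), -1)) = Mul(Add(17, v), Pow(-5, -1)) = Mul(Add(17, v), Rational(-1, 5)) = Add(Rational(-17, 5), Mul(Rational(-1, 5), v)))
Function('f')(A, H) = Pow(Add(5, Mul(-4, A)), -1)
Mul(Function('l')(-60, 61), Pow(Function('f')(-28, -18), -1)) = Mul(Add(Rational(-17, 5), Mul(Rational(-1, 5), 61)), Pow(Mul(-1, Pow(Add(-5, Mul(4, -28)), -1)), -1)) = Mul(Add(Rational(-17, 5), Rational(-61, 5)), Pow(Mul(-1, Pow(Add(-5, -112), -1)), -1)) = Mul(Rational(-78, 5), Pow(Mul(-1, Pow(-117, -1)), -1)) = Mul(Rational(-78, 5), Pow(Mul(-1, Rational(-1, 117)), -1)) = Mul(Rational(-78, 5), Pow(Rational(1, 117), -1)) = Mul(Rational(-78, 5), 117) = Rational(-9126, 5)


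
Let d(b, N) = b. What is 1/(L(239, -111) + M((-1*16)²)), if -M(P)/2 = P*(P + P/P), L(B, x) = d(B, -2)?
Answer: -1/131345 ≈ -7.6135e-6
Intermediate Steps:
L(B, x) = B
M(P) = -2*P*(1 + P) (M(P) = -2*P*(P + P/P) = -2*P*(P + 1) = -2*P*(1 + P))
1/(L(239, -111) + M((-1*16)²)) = 1/(239 - 2*(-1*16)²*(1 + (-1*16)²)) = 1/(239 - 2*(-16)²*(1 + (-16)²)) = 1/(239 - 2*256*(1 + 256)) = 1/(239 - 2*256*257) = 1/(239 - 131584) = 1/(-131345) = -1/131345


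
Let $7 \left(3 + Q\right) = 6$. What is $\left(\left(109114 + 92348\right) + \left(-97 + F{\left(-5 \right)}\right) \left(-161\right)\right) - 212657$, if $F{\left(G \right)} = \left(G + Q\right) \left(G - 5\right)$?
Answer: $-7078$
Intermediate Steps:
$Q = - \frac{15}{7}$ ($Q = -3 + \frac{1}{7} \cdot 6 = -3 + \frac{6}{7} = - \frac{15}{7} \approx -2.1429$)
$F{\left(G \right)} = \left(-5 + G\right) \left(- \frac{15}{7} + G\right)$ ($F{\left(G \right)} = \left(G - \frac{15}{7}\right) \left(G - 5\right) = \left(- \frac{15}{7} + G\right) \left(-5 + G\right) = \left(-5 + G\right) \left(- \frac{15}{7} + G\right)$)
$\left(\left(109114 + 92348\right) + \left(-97 + F{\left(-5 \right)}\right) \left(-161\right)\right) - 212657 = \left(\left(109114 + 92348\right) + \left(-97 + \left(\frac{75}{7} + \left(-5\right)^{2} - - \frac{250}{7}\right)\right) \left(-161\right)\right) - 212657 = \left(201462 + \left(-97 + \left(\frac{75}{7} + 25 + \frac{250}{7}\right)\right) \left(-161\right)\right) - 212657 = \left(201462 + \left(-97 + \frac{500}{7}\right) \left(-161\right)\right) - 212657 = \left(201462 - -4117\right) - 212657 = \left(201462 + 4117\right) - 212657 = 205579 - 212657 = -7078$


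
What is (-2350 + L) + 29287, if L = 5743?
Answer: 32680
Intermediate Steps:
(-2350 + L) + 29287 = (-2350 + 5743) + 29287 = 3393 + 29287 = 32680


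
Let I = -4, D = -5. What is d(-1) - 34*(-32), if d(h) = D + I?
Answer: 1079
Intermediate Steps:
d(h) = -9 (d(h) = -5 - 4 = -9)
d(-1) - 34*(-32) = -9 - 34*(-32) = -9 + 1088 = 1079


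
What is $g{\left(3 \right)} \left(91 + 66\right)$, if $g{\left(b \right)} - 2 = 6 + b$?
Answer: $1727$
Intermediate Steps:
$g{\left(b \right)} = 8 + b$ ($g{\left(b \right)} = 2 + \left(6 + b\right) = 8 + b$)
$g{\left(3 \right)} \left(91 + 66\right) = \left(8 + 3\right) \left(91 + 66\right) = 11 \cdot 157 = 1727$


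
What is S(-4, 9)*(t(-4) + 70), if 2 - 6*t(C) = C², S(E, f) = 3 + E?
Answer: -203/3 ≈ -67.667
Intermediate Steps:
t(C) = ⅓ - C²/6
S(-4, 9)*(t(-4) + 70) = (3 - 4)*((⅓ - ⅙*(-4)²) + 70) = -((⅓ - ⅙*16) + 70) = -((⅓ - 8/3) + 70) = -(-7/3 + 70) = -1*203/3 = -203/3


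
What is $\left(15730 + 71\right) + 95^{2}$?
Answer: $24826$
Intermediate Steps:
$\left(15730 + 71\right) + 95^{2} = 15801 + 9025 = 24826$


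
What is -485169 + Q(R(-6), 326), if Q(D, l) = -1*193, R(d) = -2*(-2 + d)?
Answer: -485362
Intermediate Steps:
R(d) = 4 - 2*d
Q(D, l) = -193
-485169 + Q(R(-6), 326) = -485169 - 193 = -485362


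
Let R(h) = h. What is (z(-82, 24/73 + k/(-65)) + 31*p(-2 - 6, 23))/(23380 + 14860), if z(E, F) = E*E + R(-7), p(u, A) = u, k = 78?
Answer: 6469/38240 ≈ 0.16917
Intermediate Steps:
z(E, F) = -7 + E**2 (z(E, F) = E*E - 7 = E**2 - 7 = -7 + E**2)
(z(-82, 24/73 + k/(-65)) + 31*p(-2 - 6, 23))/(23380 + 14860) = ((-7 + (-82)**2) + 31*(-2 - 6))/(23380 + 14860) = ((-7 + 6724) + 31*(-8))/38240 = (6717 - 248)*(1/38240) = 6469*(1/38240) = 6469/38240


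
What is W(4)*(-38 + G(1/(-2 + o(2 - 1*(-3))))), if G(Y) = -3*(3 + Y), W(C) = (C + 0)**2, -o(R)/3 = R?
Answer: -12736/17 ≈ -749.18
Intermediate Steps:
o(R) = -3*R
W(C) = C**2
G(Y) = -9 - 3*Y
W(4)*(-38 + G(1/(-2 + o(2 - 1*(-3))))) = 4**2*(-38 + (-9 - 3/(-2 - 3*(2 - 1*(-3))))) = 16*(-38 + (-9 - 3/(-2 - 3*(2 + 3)))) = 16*(-38 + (-9 - 3/(-2 - 3*5))) = 16*(-38 + (-9 - 3/(-2 - 15))) = 16*(-38 + (-9 - 3/(-17))) = 16*(-38 + (-9 - 3*(-1/17))) = 16*(-38 + (-9 + 3/17)) = 16*(-38 - 150/17) = 16*(-796/17) = -12736/17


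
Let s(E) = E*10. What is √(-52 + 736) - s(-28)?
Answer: 280 + 6*√19 ≈ 306.15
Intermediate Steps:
s(E) = 10*E
√(-52 + 736) - s(-28) = √(-52 + 736) - 10*(-28) = √684 - 1*(-280) = 6*√19 + 280 = 280 + 6*√19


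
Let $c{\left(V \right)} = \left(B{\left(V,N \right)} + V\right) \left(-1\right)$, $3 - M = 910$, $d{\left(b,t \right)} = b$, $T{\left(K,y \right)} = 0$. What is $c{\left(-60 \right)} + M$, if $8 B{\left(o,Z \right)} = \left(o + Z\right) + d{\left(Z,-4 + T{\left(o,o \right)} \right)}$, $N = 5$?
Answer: $- \frac{3363}{4} \approx -840.75$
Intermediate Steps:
$B{\left(o,Z \right)} = \frac{Z}{4} + \frac{o}{8}$ ($B{\left(o,Z \right)} = \frac{\left(o + Z\right) + Z}{8} = \frac{\left(Z + o\right) + Z}{8} = \frac{o + 2 Z}{8} = \frac{Z}{4} + \frac{o}{8}$)
$M = -907$ ($M = 3 - 910 = -907$)
$c{\left(V \right)} = - \frac{5}{4} - \frac{9 V}{8}$ ($c{\left(V \right)} = \left(\left(\frac{1}{4} \cdot 5 + \frac{V}{8}\right) + V\right) \left(-1\right) = \left(\left(\frac{5}{4} + \frac{V}{8}\right) + V\right) \left(-1\right) = \left(\frac{5}{4} + \frac{9 V}{8}\right) \left(-1\right) = - \frac{5}{4} - \frac{9 V}{8}$)
$c{\left(-60 \right)} + M = \left(- \frac{5}{4} - - \frac{135}{2}\right) - 907 = \left(- \frac{5}{4} + \frac{135}{2}\right) - 907 = \frac{265}{4} - 907 = - \frac{3363}{4}$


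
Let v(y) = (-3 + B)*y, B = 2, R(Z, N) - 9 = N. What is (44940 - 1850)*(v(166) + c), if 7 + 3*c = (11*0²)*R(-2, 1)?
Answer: -21760450/3 ≈ -7.2535e+6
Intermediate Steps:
R(Z, N) = 9 + N
c = -7/3 (c = -7/3 + ((11*0²)*(9 + 1))/3 = -7/3 + ((11*0)*10)/3 = -7/3 + (0*10)/3 = -7/3 + (⅓)*0 = -7/3 + 0 = -7/3 ≈ -2.3333)
v(y) = -y (v(y) = (-3 + 2)*y = -y)
(44940 - 1850)*(v(166) + c) = (44940 - 1850)*(-1*166 - 7/3) = 43090*(-166 - 7/3) = 43090*(-505/3) = -21760450/3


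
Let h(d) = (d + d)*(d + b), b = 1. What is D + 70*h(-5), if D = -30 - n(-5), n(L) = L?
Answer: 2775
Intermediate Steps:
h(d) = 2*d*(1 + d) (h(d) = (d + d)*(d + 1) = (2*d)*(1 + d) = 2*d*(1 + d))
D = -25 (D = -30 - 1*(-5) = -30 + 5 = -25)
D + 70*h(-5) = -25 + 70*(2*(-5)*(1 - 5)) = -25 + 70*(2*(-5)*(-4)) = -25 + 70*40 = -25 + 2800 = 2775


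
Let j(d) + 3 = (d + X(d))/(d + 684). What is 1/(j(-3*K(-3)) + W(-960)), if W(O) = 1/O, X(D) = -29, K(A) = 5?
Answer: -214080/656543 ≈ -0.32607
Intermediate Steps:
j(d) = -3 + (-29 + d)/(684 + d) (j(d) = -3 + (d - 29)/(d + 684) = -3 + (-29 + d)/(684 + d))
1/(j(-3*K(-3)) + W(-960)) = 1/((-2081 - (-6)*5)/(684 - 3*5) + 1/(-960)) = 1/((-2081 - 2*(-15))/(684 - 15) - 1/960) = 1/((-2081 + 30)/669 - 1/960) = 1/((1/669)*(-2051) - 1/960) = 1/(-2051/669 - 1/960) = 1/(-656543/214080) = -214080/656543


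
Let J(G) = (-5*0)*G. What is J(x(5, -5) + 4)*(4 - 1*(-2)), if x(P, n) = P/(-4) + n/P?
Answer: 0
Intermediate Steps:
x(P, n) = -P/4 + n/P (x(P, n) = P*(-¼) + n/P = -P/4 + n/P)
J(G) = 0 (J(G) = 0*G = 0)
J(x(5, -5) + 4)*(4 - 1*(-2)) = 0*(4 - 1*(-2)) = 0*(4 + 2) = 0*6 = 0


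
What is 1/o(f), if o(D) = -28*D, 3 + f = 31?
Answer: -1/784 ≈ -0.0012755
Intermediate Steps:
f = 28 (f = -3 + 31 = 28)
1/o(f) = 1/(-28*28) = 1/(-784) = -1/784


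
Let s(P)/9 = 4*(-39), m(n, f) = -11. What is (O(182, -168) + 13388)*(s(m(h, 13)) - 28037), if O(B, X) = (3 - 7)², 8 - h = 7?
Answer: -394627164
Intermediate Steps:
h = 1 (h = 8 - 1*7 = 8 - 7 = 1)
O(B, X) = 16 (O(B, X) = (-4)² = 16)
s(P) = -1404 (s(P) = 9*(4*(-39)) = 9*(-156) = -1404)
(O(182, -168) + 13388)*(s(m(h, 13)) - 28037) = (16 + 13388)*(-1404 - 28037) = 13404*(-29441) = -394627164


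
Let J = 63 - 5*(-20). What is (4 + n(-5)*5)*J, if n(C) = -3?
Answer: -1793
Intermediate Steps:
J = 163 (J = 63 + 100 = 163)
(4 + n(-5)*5)*J = (4 - 3*5)*163 = (4 - 15)*163 = -11*163 = -1793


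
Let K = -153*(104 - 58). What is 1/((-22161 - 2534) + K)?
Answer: -1/31733 ≈ -3.1513e-5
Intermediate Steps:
K = -7038 (K = -153*46 = -7038)
1/((-22161 - 2534) + K) = 1/((-22161 - 2534) - 7038) = 1/(-24695 - 7038) = 1/(-31733) = -1/31733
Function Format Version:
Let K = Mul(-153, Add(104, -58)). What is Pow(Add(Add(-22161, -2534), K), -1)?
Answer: Rational(-1, 31733) ≈ -3.1513e-5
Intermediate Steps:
K = -7038 (K = Mul(-153, 46) = -7038)
Pow(Add(Add(-22161, -2534), K), -1) = Pow(Add(Add(-22161, -2534), -7038), -1) = Pow(Add(-24695, -7038), -1) = Pow(-31733, -1) = Rational(-1, 31733)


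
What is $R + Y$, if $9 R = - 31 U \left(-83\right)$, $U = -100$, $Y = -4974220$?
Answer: $- \frac{45025280}{9} \approx -5.0028 \cdot 10^{6}$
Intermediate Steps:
$R = - \frac{257300}{9}$ ($R = \frac{\left(-31\right) \left(-100\right) \left(-83\right)}{9} = \frac{3100 \left(-83\right)}{9} = \frac{1}{9} \left(-257300\right) = - \frac{257300}{9} \approx -28589.0$)
$R + Y = - \frac{257300}{9} - 4974220 = - \frac{45025280}{9}$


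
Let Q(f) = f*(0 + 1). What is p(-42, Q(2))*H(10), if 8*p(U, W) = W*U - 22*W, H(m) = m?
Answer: -160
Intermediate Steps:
Q(f) = f (Q(f) = f*1 = f)
p(U, W) = -11*W/4 + U*W/8 (p(U, W) = (W*U - 22*W)/8 = (U*W - 22*W)/8 = (-22*W + U*W)/8 = -11*W/4 + U*W/8)
p(-42, Q(2))*H(10) = ((⅛)*2*(-22 - 42))*10 = ((⅛)*2*(-64))*10 = -16*10 = -160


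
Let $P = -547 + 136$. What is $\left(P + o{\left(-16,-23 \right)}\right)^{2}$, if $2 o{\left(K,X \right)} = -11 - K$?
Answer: $\frac{667489}{4} \approx 1.6687 \cdot 10^{5}$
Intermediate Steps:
$P = -411$
$o{\left(K,X \right)} = - \frac{11}{2} - \frac{K}{2}$ ($o{\left(K,X \right)} = \frac{-11 - K}{2} = - \frac{11}{2} - \frac{K}{2}$)
$\left(P + o{\left(-16,-23 \right)}\right)^{2} = \left(-411 - - \frac{5}{2}\right)^{2} = \left(-411 + \left(- \frac{11}{2} + 8\right)\right)^{2} = \left(-411 + \frac{5}{2}\right)^{2} = \left(- \frac{817}{2}\right)^{2} = \frac{667489}{4}$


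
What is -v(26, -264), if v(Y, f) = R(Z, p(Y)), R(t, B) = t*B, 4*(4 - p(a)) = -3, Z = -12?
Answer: 57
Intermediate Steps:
p(a) = 19/4 (p(a) = 4 - 1/4*(-3) = 4 + 3/4 = 19/4)
R(t, B) = B*t
v(Y, f) = -57 (v(Y, f) = (19/4)*(-12) = -57)
-v(26, -264) = -1*(-57) = 57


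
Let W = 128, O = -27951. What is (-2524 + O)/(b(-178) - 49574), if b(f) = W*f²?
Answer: -30475/4005978 ≈ -0.0076074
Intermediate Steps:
b(f) = 128*f²
(-2524 + O)/(b(-178) - 49574) = (-2524 - 27951)/(128*(-178)² - 49574) = -30475/(128*31684 - 49574) = -30475/(4055552 - 49574) = -30475/4005978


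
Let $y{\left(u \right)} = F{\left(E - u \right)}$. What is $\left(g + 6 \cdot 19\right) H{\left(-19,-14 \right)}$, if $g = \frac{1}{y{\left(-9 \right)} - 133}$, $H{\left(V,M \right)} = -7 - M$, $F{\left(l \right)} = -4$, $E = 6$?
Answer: $\frac{109319}{137} \approx 797.95$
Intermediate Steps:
$y{\left(u \right)} = -4$
$g = - \frac{1}{137}$ ($g = \frac{1}{-4 - 133} = \frac{1}{-137} = - \frac{1}{137} \approx -0.0072993$)
$\left(g + 6 \cdot 19\right) H{\left(-19,-14 \right)} = \left(- \frac{1}{137} + 6 \cdot 19\right) \left(-7 - -14\right) = \left(- \frac{1}{137} + 114\right) \left(-7 + 14\right) = \frac{15617}{137} \cdot 7 = \frac{109319}{137}$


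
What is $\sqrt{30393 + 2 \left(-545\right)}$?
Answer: $\sqrt{29303} \approx 171.18$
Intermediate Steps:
$\sqrt{30393 + 2 \left(-545\right)} = \sqrt{30393 - 1090} = \sqrt{29303}$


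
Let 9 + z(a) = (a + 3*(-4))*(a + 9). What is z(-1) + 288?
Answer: 175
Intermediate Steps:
z(a) = -9 + (-12 + a)*(9 + a) (z(a) = -9 + (a + 3*(-4))*(a + 9) = -9 + (a - 12)*(9 + a) = -9 + (-12 + a)*(9 + a))
z(-1) + 288 = (-117 + (-1)**2 - 3*(-1)) + 288 = (-117 + 1 + 3) + 288 = -113 + 288 = 175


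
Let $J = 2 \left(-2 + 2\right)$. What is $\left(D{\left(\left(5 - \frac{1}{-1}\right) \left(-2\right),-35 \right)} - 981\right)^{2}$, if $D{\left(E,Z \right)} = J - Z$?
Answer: $894916$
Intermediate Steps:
$J = 0$ ($J = 2 \cdot 0 = 0$)
$D{\left(E,Z \right)} = - Z$ ($D{\left(E,Z \right)} = 0 - Z = - Z$)
$\left(D{\left(\left(5 - \frac{1}{-1}\right) \left(-2\right),-35 \right)} - 981\right)^{2} = \left(\left(-1\right) \left(-35\right) - 981\right)^{2} = \left(35 - 981\right)^{2} = \left(-946\right)^{2} = 894916$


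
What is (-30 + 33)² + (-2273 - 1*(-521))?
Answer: -1743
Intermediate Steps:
(-30 + 33)² + (-2273 - 1*(-521)) = 3² + (-2273 + 521) = 9 - 1752 = -1743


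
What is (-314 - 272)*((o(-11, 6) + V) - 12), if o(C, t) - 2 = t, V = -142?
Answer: 85556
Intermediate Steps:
o(C, t) = 2 + t
(-314 - 272)*((o(-11, 6) + V) - 12) = (-314 - 272)*(((2 + 6) - 142) - 12) = -586*((8 - 142) - 12) = -586*(-134 - 12) = -586*(-146) = 85556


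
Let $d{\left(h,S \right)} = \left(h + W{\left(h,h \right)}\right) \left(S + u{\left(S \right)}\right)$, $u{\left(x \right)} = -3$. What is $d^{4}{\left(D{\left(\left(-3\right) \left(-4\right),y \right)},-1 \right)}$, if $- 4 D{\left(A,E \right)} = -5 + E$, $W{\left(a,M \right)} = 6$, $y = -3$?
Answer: $1048576$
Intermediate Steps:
$D{\left(A,E \right)} = \frac{5}{4} - \frac{E}{4}$ ($D{\left(A,E \right)} = - \frac{-5 + E}{4} = \frac{5}{4} - \frac{E}{4}$)
$d{\left(h,S \right)} = \left(-3 + S\right) \left(6 + h\right)$ ($d{\left(h,S \right)} = \left(h + 6\right) \left(S - 3\right) = \left(6 + h\right) \left(-3 + S\right) = \left(-3 + S\right) \left(6 + h\right)$)
$d^{4}{\left(D{\left(\left(-3\right) \left(-4\right),y \right)},-1 \right)} = \left(-18 - 3 \left(\frac{5}{4} - - \frac{3}{4}\right) + 6 \left(-1\right) - \left(\frac{5}{4} - - \frac{3}{4}\right)\right)^{4} = \left(-18 - 3 \left(\frac{5}{4} + \frac{3}{4}\right) - 6 - \left(\frac{5}{4} + \frac{3}{4}\right)\right)^{4} = \left(-18 - 6 - 6 - 2\right)^{4} = \left(-32\right)^{4} = 1048576$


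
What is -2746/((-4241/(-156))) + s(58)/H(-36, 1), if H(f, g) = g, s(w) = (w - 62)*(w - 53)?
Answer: -513196/4241 ≈ -121.01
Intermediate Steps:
s(w) = (-62 + w)*(-53 + w)
-2746/((-4241/(-156))) + s(58)/H(-36, 1) = -2746/((-4241/(-156))) + (3286 + 58² - 115*58)/1 = -2746/((-4241*(-1/156))) + (3286 + 3364 - 6670)*1 = -2746/4241/156 - 20*1 = -2746*156/4241 - 20 = -428376/4241 - 20 = -513196/4241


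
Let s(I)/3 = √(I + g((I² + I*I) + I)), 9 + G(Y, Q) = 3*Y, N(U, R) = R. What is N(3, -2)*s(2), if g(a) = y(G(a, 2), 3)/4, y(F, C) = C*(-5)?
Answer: -3*I*√7 ≈ -7.9373*I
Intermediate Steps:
G(Y, Q) = -9 + 3*Y
y(F, C) = -5*C
g(a) = -15/4 (g(a) = -5*3/4 = -15*¼ = -15/4)
s(I) = 3*√(-15/4 + I) (s(I) = 3*√(I - 15/4) = 3*√(-15/4 + I))
N(3, -2)*s(2) = -3*√(-15 + 4*2) = -3*√(-15 + 8) = -3*√(-7) = -3*I*√7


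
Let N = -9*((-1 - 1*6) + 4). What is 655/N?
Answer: 655/27 ≈ 24.259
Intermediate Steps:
N = 27 (N = -9*((-1 - 6) + 4) = -9*(-7 + 4) = -9*(-3) = 27)
655/N = 655/27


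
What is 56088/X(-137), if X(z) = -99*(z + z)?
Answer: 3116/1507 ≈ 2.0677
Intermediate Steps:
X(z) = -198*z
56088/X(-137) = 56088/((-198*(-137))) = 56088/27126 = 56088*(1/27126) = 3116/1507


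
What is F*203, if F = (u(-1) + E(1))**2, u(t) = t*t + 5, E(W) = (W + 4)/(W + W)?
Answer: 58667/4 ≈ 14667.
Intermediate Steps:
E(W) = (4 + W)/(2*W) (E(W) = (4 + W)/((2*W)) = (4 + W)*(1/(2*W)) = (4 + W)/(2*W))
u(t) = 5 + t**2 (u(t) = t**2 + 5 = 5 + t**2)
F = 289/4 (F = ((5 + (-1)**2) + (1/2)*(4 + 1)/1)**2 = ((5 + 1) + (1/2)*1*5)**2 = (6 + 5/2)**2 = (17/2)**2 = 289/4 ≈ 72.250)
F*203 = (289/4)*203 = 58667/4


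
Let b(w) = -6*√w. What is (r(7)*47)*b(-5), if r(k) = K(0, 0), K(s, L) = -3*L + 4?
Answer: -1128*I*√5 ≈ -2522.3*I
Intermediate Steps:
K(s, L) = 4 - 3*L
r(k) = 4 (r(k) = 4 - 3*0 = 4 + 0 = 4)
(r(7)*47)*b(-5) = (4*47)*(-6*I*√5) = 188*(-6*I*√5) = -1128*I*√5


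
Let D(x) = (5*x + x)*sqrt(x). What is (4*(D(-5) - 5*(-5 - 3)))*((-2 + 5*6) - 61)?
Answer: -5280 + 3960*I*sqrt(5) ≈ -5280.0 + 8854.8*I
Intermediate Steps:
D(x) = 6*x**(3/2) (D(x) = (6*x)*sqrt(x) = 6*x**(3/2))
(4*(D(-5) - 5*(-5 - 3)))*((-2 + 5*6) - 61) = (4*(6*(-5)**(3/2) - 5*(-5 - 3)))*((-2 + 5*6) - 61) = (4*(6*(-5*I*sqrt(5)) - 5*(-8)))*((-2 + 30) - 61) = (4*(-30*I*sqrt(5) + 40))*(28 - 61) = (4*(40 - 30*I*sqrt(5)))*(-33) = (160 - 120*I*sqrt(5))*(-33) = -5280 + 3960*I*sqrt(5)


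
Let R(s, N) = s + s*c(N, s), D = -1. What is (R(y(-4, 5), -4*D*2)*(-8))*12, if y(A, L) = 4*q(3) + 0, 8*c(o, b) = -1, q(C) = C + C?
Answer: -2016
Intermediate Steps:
q(C) = 2*C
c(o, b) = -⅛ (c(o, b) = (⅛)*(-1) = -⅛)
y(A, L) = 24 (y(A, L) = 4*(2*3) + 0 = 4*6 + 0 = 24 + 0 = 24)
R(s, N) = 7*s/8 (R(s, N) = s + s*(-⅛) = s - s/8 = 7*s/8)
(R(y(-4, 5), -4*D*2)*(-8))*12 = (((7/8)*24)*(-8))*12 = (21*(-8))*12 = -168*12 = -2016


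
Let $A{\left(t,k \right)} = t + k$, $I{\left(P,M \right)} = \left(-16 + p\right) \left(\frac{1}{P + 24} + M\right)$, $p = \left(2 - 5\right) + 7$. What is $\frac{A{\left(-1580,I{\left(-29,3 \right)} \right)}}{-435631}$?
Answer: $\frac{8068}{2178155} \approx 0.0037041$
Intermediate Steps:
$p = 4$ ($p = -3 + 7 = 4$)
$I{\left(P,M \right)} = - 12 M - \frac{12}{24 + P}$ ($I{\left(P,M \right)} = \left(-16 + 4\right) \left(\frac{1}{P + 24} + M\right) = - 12 \left(\frac{1}{24 + P} + M\right) = - 12 \left(M + \frac{1}{24 + P}\right) = - 12 M - \frac{12}{24 + P}$)
$A{\left(t,k \right)} = k + t$
$\frac{A{\left(-1580,I{\left(-29,3 \right)} \right)}}{-435631} = \frac{\frac{12 \left(-1 - 72 - 3 \left(-29\right)\right)}{24 - 29} - 1580}{-435631} = \left(\frac{12 \left(-1 - 72 + 87\right)}{-5} - 1580\right) \left(- \frac{1}{435631}\right) = \left(12 \left(- \frac{1}{5}\right) 14 - 1580\right) \left(- \frac{1}{435631}\right) = \left(- \frac{168}{5} - 1580\right) \left(- \frac{1}{435631}\right) = \left(- \frac{8068}{5}\right) \left(- \frac{1}{435631}\right) = \frac{8068}{2178155}$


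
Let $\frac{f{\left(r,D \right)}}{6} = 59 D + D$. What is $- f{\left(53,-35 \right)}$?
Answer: $12600$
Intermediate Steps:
$f{\left(r,D \right)} = 360 D$ ($f{\left(r,D \right)} = 6 \left(59 D + D\right) = 6 \cdot 60 D = 360 D$)
$- f{\left(53,-35 \right)} = - 360 \left(-35\right) = \left(-1\right) \left(-12600\right) = 12600$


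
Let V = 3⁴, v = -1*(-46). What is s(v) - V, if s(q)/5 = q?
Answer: 149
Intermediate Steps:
v = 46
s(q) = 5*q
V = 81
s(v) - V = 5*46 - 1*81 = 230 - 81 = 149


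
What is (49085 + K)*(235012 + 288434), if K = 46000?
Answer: 49771862910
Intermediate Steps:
(49085 + K)*(235012 + 288434) = (49085 + 46000)*(235012 + 288434) = 95085*523446 = 49771862910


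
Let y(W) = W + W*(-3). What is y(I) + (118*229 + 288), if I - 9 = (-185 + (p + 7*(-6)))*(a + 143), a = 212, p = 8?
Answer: 182782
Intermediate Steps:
I = -77736 (I = 9 + (-185 + (8 + 7*(-6)))*(212 + 143) = 9 + (-185 + (8 - 42))*355 = 9 + (-185 - 34)*355 = 9 - 219*355 = 9 - 77745 = -77736)
y(W) = -2*W (y(W) = W - 3*W = -2*W)
y(I) + (118*229 + 288) = -2*(-77736) + (118*229 + 288) = 155472 + (27022 + 288) = 155472 + 27310 = 182782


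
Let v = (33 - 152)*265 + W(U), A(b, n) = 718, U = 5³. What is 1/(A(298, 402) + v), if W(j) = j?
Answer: -1/30692 ≈ -3.2582e-5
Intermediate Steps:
U = 125
v = -31410 (v = (33 - 152)*265 + 125 = -119*265 + 125 = -31535 + 125 = -31410)
1/(A(298, 402) + v) = 1/(718 - 31410) = 1/(-30692) = -1/30692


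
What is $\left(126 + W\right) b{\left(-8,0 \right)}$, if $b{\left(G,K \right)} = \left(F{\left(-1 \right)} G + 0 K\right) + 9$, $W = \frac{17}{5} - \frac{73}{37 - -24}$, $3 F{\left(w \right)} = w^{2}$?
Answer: $\frac{247646}{305} \approx 811.95$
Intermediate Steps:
$F{\left(w \right)} = \frac{w^{2}}{3}$
$W = \frac{672}{305}$ ($W = 17 \cdot \frac{1}{5} - \frac{73}{37 + 24} = \frac{17}{5} - \frac{73}{61} = \frac{672}{305} \approx 2.2033$)
$b{\left(G,K \right)} = 9 + \frac{G}{3}$ ($b{\left(G,K \right)} = \left(\frac{\left(-1\right)^{2}}{3} G + 0 K\right) + 9 = \left(\frac{1}{3} \cdot 1 G + 0\right) + 9 = \left(\frac{G}{3} + 0\right) + 9 = \frac{G}{3} + 9 = 9 + \frac{G}{3}$)
$\left(126 + W\right) b{\left(-8,0 \right)} = \left(126 + \frac{672}{305}\right) \left(9 + \frac{1}{3} \left(-8\right)\right) = \frac{39102 \left(9 - \frac{8}{3}\right)}{305} = \frac{39102}{305} \cdot \frac{19}{3} = \frac{247646}{305}$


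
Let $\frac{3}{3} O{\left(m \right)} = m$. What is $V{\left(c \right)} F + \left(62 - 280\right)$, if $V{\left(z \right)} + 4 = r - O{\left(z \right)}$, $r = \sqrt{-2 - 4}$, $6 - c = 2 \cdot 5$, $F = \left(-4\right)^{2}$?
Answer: $-218 + 16 i \sqrt{6} \approx -218.0 + 39.192 i$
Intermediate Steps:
$O{\left(m \right)} = m$
$F = 16$
$c = -4$ ($c = 6 - 2 \cdot 5 = 6 - 10 = -4$)
$r = i \sqrt{6}$ ($r = \sqrt{-6} = i \sqrt{6} \approx 2.4495 i$)
$V{\left(z \right)} = -4 - z + i \sqrt{6}$ ($V{\left(z \right)} = -4 - \left(z - i \sqrt{6}\right) = -4 - z + i \sqrt{6}$)
$V{\left(c \right)} F + \left(62 - 280\right) = \left(-4 - -4 + i \sqrt{6}\right) 16 + \left(62 - 280\right) = \left(-4 + 4 + i \sqrt{6}\right) 16 + \left(62 - 280\right) = i \sqrt{6} \cdot 16 - 218 = 16 i \sqrt{6} - 218 = -218 + 16 i \sqrt{6}$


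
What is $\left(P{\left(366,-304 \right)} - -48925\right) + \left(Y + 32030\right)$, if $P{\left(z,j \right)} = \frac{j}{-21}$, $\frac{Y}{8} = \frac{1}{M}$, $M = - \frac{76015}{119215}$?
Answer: $\frac{25846552253}{319263} \approx 80957.0$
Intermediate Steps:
$M = - \frac{15203}{23843}$ ($M = \left(-76015\right) \frac{1}{119215} = - \frac{15203}{23843} \approx -0.63763$)
$Y = - \frac{190744}{15203}$ ($Y = \frac{8}{- \frac{15203}{23843}} = 8 \left(- \frac{23843}{15203}\right) = - \frac{190744}{15203} \approx -12.546$)
$P{\left(z,j \right)} = - \frac{j}{21}$ ($P{\left(z,j \right)} = j \left(- \frac{1}{21}\right) = - \frac{j}{21}$)
$\left(P{\left(366,-304 \right)} - -48925\right) + \left(Y + 32030\right) = \left(\left(- \frac{1}{21}\right) \left(-304\right) - -48925\right) + \left(- \frac{190744}{15203} + 32030\right) = \left(\frac{304}{21} + 48925\right) + \frac{486761346}{15203} = \frac{1027729}{21} + \frac{486761346}{15203} = \frac{25846552253}{319263}$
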